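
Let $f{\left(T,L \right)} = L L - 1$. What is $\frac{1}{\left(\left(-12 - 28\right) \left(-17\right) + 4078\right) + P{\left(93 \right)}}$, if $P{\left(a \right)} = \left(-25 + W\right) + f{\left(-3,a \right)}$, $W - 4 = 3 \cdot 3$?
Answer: $\frac{1}{13394} \approx 7.466 \cdot 10^{-5}$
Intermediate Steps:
$f{\left(T,L \right)} = -1 + L^{2}$ ($f{\left(T,L \right)} = L^{2} - 1 = -1 + L^{2}$)
$W = 13$ ($W = 4 + 3 \cdot 3 = 4 + 9 = 13$)
$P{\left(a \right)} = -13 + a^{2}$ ($P{\left(a \right)} = \left(-25 + 13\right) + \left(-1 + a^{2}\right) = -12 + \left(-1 + a^{2}\right) = -13 + a^{2}$)
$\frac{1}{\left(\left(-12 - 28\right) \left(-17\right) + 4078\right) + P{\left(93 \right)}} = \frac{1}{\left(\left(-12 - 28\right) \left(-17\right) + 4078\right) - \left(13 - 93^{2}\right)} = \frac{1}{\left(\left(-40\right) \left(-17\right) + 4078\right) + \left(-13 + 8649\right)} = \frac{1}{\left(680 + 4078\right) + 8636} = \frac{1}{4758 + 8636} = \frac{1}{13394}$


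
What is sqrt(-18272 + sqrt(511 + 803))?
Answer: sqrt(-18272 + 3*sqrt(146)) ≈ 135.04*I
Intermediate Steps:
sqrt(-18272 + sqrt(511 + 803)) = sqrt(-18272 + sqrt(1314)) = sqrt(-18272 + 3*sqrt(146))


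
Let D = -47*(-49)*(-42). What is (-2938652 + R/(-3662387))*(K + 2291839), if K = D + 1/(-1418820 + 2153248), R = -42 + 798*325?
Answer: -4337690086122282853773920/672439889909 ≈ -6.4507e+12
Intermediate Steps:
D = -96726 (D = 2303*(-42) = -96726)
R = 259308 (R = -42 + 259350 = 259308)
K = -71038282727/734428 (K = -96726 + 1/(-1418820 + 2153248) = -96726 + 1/734428 = -71038282727/734428 ≈ -96726.)
(-2938652 + R/(-3662387))*(K + 2291839) = (-2938652 + 259308/(-3662387))*(-71038282727/734428 + 2291839) = (-2938652 + 259308*(-1/3662387))*(1612152450365/734428) = (-2938652 - 259308/3662387)*(1612152450365/734428) = -10762481141632/3662387*1612152450365/734428 = -4337690086122282853773920/672439889909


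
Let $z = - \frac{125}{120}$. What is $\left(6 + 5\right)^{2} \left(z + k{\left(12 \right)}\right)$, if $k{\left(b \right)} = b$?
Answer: $\frac{31823}{24} \approx 1326.0$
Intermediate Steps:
$z = - \frac{25}{24}$ ($z = \left(-125\right) \frac{1}{120} = - \frac{25}{24} \approx -1.0417$)
$\left(6 + 5\right)^{2} \left(z + k{\left(12 \right)}\right) = \left(6 + 5\right)^{2} \left(- \frac{25}{24} + 12\right) = 11^{2} \cdot \frac{263}{24} = 121 \cdot \frac{263}{24} = \frac{31823}{24}$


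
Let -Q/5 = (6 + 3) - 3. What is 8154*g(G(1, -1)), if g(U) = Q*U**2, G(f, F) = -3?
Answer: -2201580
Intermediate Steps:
Q = -30 (Q = -5*((6 + 3) - 3) = -5*(9 - 3) = -5*6 = -30)
g(U) = -30*U**2
8154*g(G(1, -1)) = 8154*(-30*(-3)**2) = 8154*(-30*9) = 8154*(-270) = -2201580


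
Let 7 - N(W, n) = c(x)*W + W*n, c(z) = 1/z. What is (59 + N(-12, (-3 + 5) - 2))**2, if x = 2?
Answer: 5184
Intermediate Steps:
c(z) = 1/z
N(W, n) = 7 - W/2 - W*n (N(W, n) = 7 - (W/2 + W*n) = 7 + (-W/2 - W*n) = 7 - W/2 - W*n)
(59 + N(-12, (-3 + 5) - 2))**2 = (59 + (7 - 1/2*(-12) - 1*(-12)*((-3 + 5) - 2)))**2 = (59 + (7 + 6 - 1*(-12)*(2 - 2)))**2 = (59 + (7 + 6 - 1*(-12)*0))**2 = (59 + (7 + 6 + 0))**2 = (59 + 13)**2 = 72**2 = 5184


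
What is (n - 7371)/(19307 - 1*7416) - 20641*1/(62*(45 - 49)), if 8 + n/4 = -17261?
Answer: 226483275/2948968 ≈ 76.801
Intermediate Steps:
n = -69076 (n = -32 + 4*(-17261) = -32 - 69044 = -69076)
(n - 7371)/(19307 - 1*7416) - 20641*1/(62*(45 - 49)) = (-69076 - 7371)/(19307 - 1*7416) - 20641*1/(62*(45 - 49)) = -76447/(19307 - 7416) - 20641/((-4*62)) = -76447/11891 - 20641/(-248) = -76447*1/11891 - 20641*(-1/248) = -76447/11891 + 20641/248 = 226483275/2948968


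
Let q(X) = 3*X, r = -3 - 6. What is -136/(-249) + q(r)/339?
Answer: 13127/28137 ≈ 0.46654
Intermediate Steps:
r = -9
-136/(-249) + q(r)/339 = -136/(-249) + (3*(-9))/339 = -136*(-1/249) - 27*1/339 = 136/249 - 9/113 = 13127/28137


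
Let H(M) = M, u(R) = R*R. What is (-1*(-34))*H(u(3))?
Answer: 306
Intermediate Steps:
u(R) = R²
(-1*(-34))*H(u(3)) = -1*(-34)*3² = 34*9 = 306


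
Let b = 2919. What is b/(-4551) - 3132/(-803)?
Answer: 3969925/1218151 ≈ 3.2590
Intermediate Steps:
b/(-4551) - 3132/(-803) = 2919/(-4551) - 3132/(-803) = 2919*(-1/4551) - 3132*(-1/803) = -973/1517 + 3132/803 = 3969925/1218151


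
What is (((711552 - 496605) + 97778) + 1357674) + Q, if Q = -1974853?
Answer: -304454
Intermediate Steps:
(((711552 - 496605) + 97778) + 1357674) + Q = (((711552 - 496605) + 97778) + 1357674) - 1974853 = ((214947 + 97778) + 1357674) - 1974853 = (312725 + 1357674) - 1974853 = 1670399 - 1974853 = -304454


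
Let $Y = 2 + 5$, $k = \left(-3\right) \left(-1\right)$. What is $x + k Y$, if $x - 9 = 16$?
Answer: $46$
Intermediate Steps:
$k = 3$
$x = 25$ ($x = 9 + 16 = 25$)
$Y = 7$
$x + k Y = 25 + 3 \cdot 7 = 25 + 21 = 46$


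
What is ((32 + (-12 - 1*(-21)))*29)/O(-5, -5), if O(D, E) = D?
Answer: -1189/5 ≈ -237.80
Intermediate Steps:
((32 + (-12 - 1*(-21)))*29)/O(-5, -5) = ((32 + (-12 - 1*(-21)))*29)/(-5) = ((32 + (-12 + 21))*29)*(-⅕) = ((32 + 9)*29)*(-⅕) = (41*29)*(-⅕) = 1189*(-⅕) = -1189/5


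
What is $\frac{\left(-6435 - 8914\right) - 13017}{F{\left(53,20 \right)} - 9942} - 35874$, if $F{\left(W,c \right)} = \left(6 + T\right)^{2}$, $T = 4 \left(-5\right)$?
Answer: $- \frac{174799819}{4873} \approx -35871.0$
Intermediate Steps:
$T = -20$
$F{\left(W,c \right)} = 196$ ($F{\left(W,c \right)} = \left(6 - 20\right)^{2} = \left(-14\right)^{2} = 196$)
$\frac{\left(-6435 - 8914\right) - 13017}{F{\left(53,20 \right)} - 9942} - 35874 = \frac{\left(-6435 - 8914\right) - 13017}{196 - 9942} - 35874 = \frac{\left(-6435 - 8914\right) - 13017}{-9746} - 35874 = \left(-15349 - 13017\right) \left(- \frac{1}{9746}\right) - 35874 = \left(-28366\right) \left(- \frac{1}{9746}\right) - 35874 = \frac{14183}{4873} - 35874 = - \frac{174799819}{4873}$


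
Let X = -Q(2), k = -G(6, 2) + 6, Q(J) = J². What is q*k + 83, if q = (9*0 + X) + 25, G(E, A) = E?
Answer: 83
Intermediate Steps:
k = 0 (k = -1*6 + 6 = -6 + 6 = 0)
X = -4 (X = -1*2² = -1*4 = -4)
q = 21 (q = (9*0 - 4) + 25 = (0 - 4) + 25 = -4 + 25 = 21)
q*k + 83 = 21*0 + 83 = 0 + 83 = 83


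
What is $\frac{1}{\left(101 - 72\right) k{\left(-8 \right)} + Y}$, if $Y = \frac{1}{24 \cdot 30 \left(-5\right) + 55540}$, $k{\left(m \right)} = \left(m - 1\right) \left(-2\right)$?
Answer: $\frac{51940}{27112681} \approx 0.0019157$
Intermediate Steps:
$k{\left(m \right)} = 2 - 2 m$ ($k{\left(m \right)} = \left(-1 + m\right) \left(-2\right) = 2 - 2 m$)
$Y = \frac{1}{51940}$ ($Y = \frac{1}{720 \left(-5\right) + 55540} = \frac{1}{-3600 + 55540} = \frac{1}{51940} \approx 1.9253 \cdot 10^{-5}$)
$\frac{1}{\left(101 - 72\right) k{\left(-8 \right)} + Y} = \frac{1}{\left(101 - 72\right) \left(2 - -16\right) + \frac{1}{51940}} = \frac{1}{29 \left(2 + 16\right) + \frac{1}{51940}} = \frac{1}{29 \cdot 18 + \frac{1}{51940}} = \frac{1}{522 + \frac{1}{51940}} = \frac{1}{\frac{27112681}{51940}} = \frac{51940}{27112681}$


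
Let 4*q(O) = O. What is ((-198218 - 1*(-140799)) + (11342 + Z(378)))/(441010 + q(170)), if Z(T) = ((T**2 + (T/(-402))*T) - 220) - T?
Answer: 12844378/59101035 ≈ 0.21733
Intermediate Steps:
q(O) = O/4
Z(T) = -220 - T + 401*T**2/402 (Z(T) = ((T**2 + (T*(-1/402))*T) - 220) - T = ((T**2 + (-T/402)*T) - 220) - T = ((T**2 - T**2/402) - 220) - T = (401*T**2/402 - 220) - T = (-220 + 401*T**2/402) - T = -220 - T + 401*T**2/402)
((-198218 - 1*(-140799)) + (11342 + Z(378)))/(441010 + q(170)) = ((-198218 - 1*(-140799)) + (11342 + (-220 - 1*378 + (401/402)*378**2)))/(441010 + (1/4)*170) = ((-198218 + 140799) + (11342 + (-220 - 378 + (401/402)*142884)))/(441010 + 85/2) = (-57419 + (11342 + (-220 - 378 + 9549414/67)))/(882105/2) = (-57419 + (11342 + 9509348/67))*(2/882105) = (-57419 + 10269262/67)*(2/882105) = (6422189/67)*(2/882105) = 12844378/59101035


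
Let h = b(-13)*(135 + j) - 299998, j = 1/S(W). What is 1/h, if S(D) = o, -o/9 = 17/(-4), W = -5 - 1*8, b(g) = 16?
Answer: -153/45569150 ≈ -3.3575e-6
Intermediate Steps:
W = -13 (W = -5 - 8 = -13)
o = 153/4 (o = -153/(-4) = -153*(-1)/4 = -9*(-17/4) = 153/4 ≈ 38.250)
S(D) = 153/4
j = 4/153 (j = 1/(153/4) = 4/153 ≈ 0.026144)
h = -45569150/153 (h = 16*(135 + 4/153) - 299998 = 16*(20659/153) - 299998 = 330544/153 - 299998 = -45569150/153 ≈ -2.9784e+5)
1/h = 1/(-45569150/153) = -153/45569150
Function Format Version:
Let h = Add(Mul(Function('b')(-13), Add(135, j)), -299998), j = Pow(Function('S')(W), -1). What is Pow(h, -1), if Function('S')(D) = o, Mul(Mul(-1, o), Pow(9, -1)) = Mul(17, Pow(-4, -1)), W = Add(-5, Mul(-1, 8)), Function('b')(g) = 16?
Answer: Rational(-153, 45569150) ≈ -3.3575e-6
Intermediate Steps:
W = -13 (W = Add(-5, -8) = -13)
o = Rational(153, 4) (o = Mul(-9, Mul(17, Pow(-4, -1))) = Mul(-9, Mul(17, Rational(-1, 4))) = Mul(-9, Rational(-17, 4)) = Rational(153, 4) ≈ 38.250)
Function('S')(D) = Rational(153, 4)
j = Rational(4, 153) (j = Pow(Rational(153, 4), -1) = Rational(4, 153) ≈ 0.026144)
h = Rational(-45569150, 153) (h = Add(Mul(16, Add(135, Rational(4, 153))), -299998) = Add(Mul(16, Rational(20659, 153)), -299998) = Add(Rational(330544, 153), -299998) = Rational(-45569150, 153) ≈ -2.9784e+5)
Pow(h, -1) = Pow(Rational(-45569150, 153), -1) = Rational(-153, 45569150)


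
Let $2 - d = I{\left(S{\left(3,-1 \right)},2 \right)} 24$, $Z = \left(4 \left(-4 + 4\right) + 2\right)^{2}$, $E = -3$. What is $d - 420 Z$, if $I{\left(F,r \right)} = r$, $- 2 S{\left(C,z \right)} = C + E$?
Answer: $-1726$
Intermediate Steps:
$S{\left(C,z \right)} = \frac{3}{2} - \frac{C}{2}$ ($S{\left(C,z \right)} = - \frac{C - 3}{2} = - \frac{-3 + C}{2} = \frac{3}{2} - \frac{C}{2}$)
$Z = 4$ ($Z = \left(4 \cdot 0 + 2\right)^{2} = \left(0 + 2\right)^{2} = 2^{2} = 4$)
$d = -46$ ($d = 2 - 2 \cdot 24 = 2 - 48 = -46$)
$d - 420 Z = -46 - 1680 = -1726$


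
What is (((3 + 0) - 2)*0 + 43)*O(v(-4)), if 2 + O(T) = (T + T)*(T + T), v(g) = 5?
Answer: 4214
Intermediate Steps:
O(T) = -2 + 4*T² (O(T) = -2 + (T + T)*(T + T) = -2 + (2*T)*(2*T) = -2 + 4*T²)
(((3 + 0) - 2)*0 + 43)*O(v(-4)) = (((3 + 0) - 2)*0 + 43)*(-2 + 4*5²) = ((3 - 2)*0 + 43)*(-2 + 4*25) = (1*0 + 43)*(-2 + 100) = (0 + 43)*98 = 43*98 = 4214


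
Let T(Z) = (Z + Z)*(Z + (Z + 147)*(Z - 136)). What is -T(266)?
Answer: -28704592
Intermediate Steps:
T(Z) = 2*Z*(Z + (-136 + Z)*(147 + Z)) (T(Z) = (2*Z)*(Z + (147 + Z)*(-136 + Z)) = (2*Z)*(Z + (-136 + Z)*(147 + Z)) = 2*Z*(Z + (-136 + Z)*(147 + Z)))
-T(266) = -2*266*(-19992 + 266**2 + 12*266) = -2*266*(-19992 + 70756 + 3192) = -2*266*53956 = -1*28704592 = -28704592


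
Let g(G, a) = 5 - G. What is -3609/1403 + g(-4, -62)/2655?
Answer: -1063252/413885 ≈ -2.5690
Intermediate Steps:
-3609/1403 + g(-4, -62)/2655 = -3609/1403 + (5 - 1*(-4))/2655 = -3609*1/1403 + (5 + 4)*(1/2655) = -3609/1403 + 9*(1/2655) = -3609/1403 + 1/295 = -1063252/413885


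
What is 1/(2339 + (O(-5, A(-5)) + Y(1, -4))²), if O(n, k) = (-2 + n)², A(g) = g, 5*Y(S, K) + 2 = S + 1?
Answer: 1/4740 ≈ 0.00021097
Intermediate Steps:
Y(S, K) = -⅕ + S/5 (Y(S, K) = -⅖ + (S + 1)/5 = -⅖ + (1 + S)/5 = -⅖ + (⅕ + S/5) = -⅕ + S/5)
1/(2339 + (O(-5, A(-5)) + Y(1, -4))²) = 1/(2339 + ((-2 - 5)² + (-⅕ + (⅕)*1))²) = 1/(2339 + ((-7)² + (-⅕ + ⅕))²) = 1/(2339 + (49 + 0)²) = 1/(2339 + 49²) = 1/(2339 + 2401) = 1/4740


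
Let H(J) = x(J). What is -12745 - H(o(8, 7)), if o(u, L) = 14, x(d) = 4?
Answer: -12749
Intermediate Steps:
H(J) = 4
-12745 - H(o(8, 7)) = -12745 - 1*4 = -12745 - 4 = -12749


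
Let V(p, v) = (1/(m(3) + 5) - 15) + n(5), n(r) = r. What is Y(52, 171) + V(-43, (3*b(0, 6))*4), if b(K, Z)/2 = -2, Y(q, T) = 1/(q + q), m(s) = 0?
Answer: -5091/520 ≈ -9.7904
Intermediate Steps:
Y(q, T) = 1/(2*q)
b(K, Z) = -4 (b(K, Z) = 2*(-2) = -4)
V(p, v) = -49/5 (V(p, v) = (1/(0 + 5) - 15) + 5 = (1/5 - 15) + 5 = -74/5 + 5 = -49/5)
Y(52, 171) + V(-43, (3*b(0, 6))*4) = (1/2)/52 - 49/5 = (1/2)*(1/52) - 49/5 = 1/104 - 49/5 = -5091/520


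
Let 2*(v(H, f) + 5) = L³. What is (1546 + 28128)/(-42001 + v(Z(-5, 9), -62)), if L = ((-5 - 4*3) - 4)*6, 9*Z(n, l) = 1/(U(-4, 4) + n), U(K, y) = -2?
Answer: -14837/521097 ≈ -0.028473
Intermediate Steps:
Z(n, l) = 1/(9*(-2 + n))
L = -126 (L = ((-5 - 12) - 4)*6 = (-17 - 4)*6 = -21*6 = -126)
v(H, f) = -1000193 (v(H, f) = -5 + (½)*(-126)³ = -5 + (½)*(-2000376) = -5 - 1000188 = -1000193)
(1546 + 28128)/(-42001 + v(Z(-5, 9), -62)) = (1546 + 28128)/(-42001 - 1000193) = 29674/(-1042194) = 29674*(-1/1042194) = -14837/521097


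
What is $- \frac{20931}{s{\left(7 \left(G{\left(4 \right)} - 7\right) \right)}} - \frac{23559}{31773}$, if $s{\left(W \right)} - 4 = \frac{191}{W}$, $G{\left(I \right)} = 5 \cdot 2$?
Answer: $- \frac{4657444216}{2912525} \approx -1599.1$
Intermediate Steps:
$G{\left(I \right)} = 10$
$s{\left(W \right)} = 4 + \frac{191}{W}$
$- \frac{20931}{s{\left(7 \left(G{\left(4 \right)} - 7\right) \right)}} - \frac{23559}{31773} = - \frac{20931}{4 + \frac{191}{7 \left(10 - 7\right)}} - \frac{23559}{31773} = - \frac{20931}{4 + \frac{191}{7 \cdot 3}} - \frac{7853}{10591} = - \frac{20931}{4 + \frac{191}{21}} - \frac{7853}{10591} = - \frac{20931}{\frac{275}{21}} - \frac{7853}{10591} = \left(-20931\right) \frac{21}{275} - \frac{7853}{10591} = - \frac{439551}{275} - \frac{7853}{10591} = - \frac{4657444216}{2912525}$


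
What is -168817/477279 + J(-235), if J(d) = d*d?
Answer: 2396142178/43389 ≈ 55225.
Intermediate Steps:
J(d) = d²
-168817/477279 + J(-235) = -168817/477279 + (-235)² = -168817*1/477279 + 55225 = -15347/43389 + 55225 = 2396142178/43389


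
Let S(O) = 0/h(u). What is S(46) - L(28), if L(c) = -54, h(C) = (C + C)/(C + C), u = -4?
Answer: 54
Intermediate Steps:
h(C) = 1 (h(C) = (2*C)/((2*C)) = (2*C)*(1/(2*C)) = 1)
S(O) = 0 (S(O) = 0/1 = 0*1 = 0)
S(46) - L(28) = 0 - 1*(-54) = 0 + 54 = 54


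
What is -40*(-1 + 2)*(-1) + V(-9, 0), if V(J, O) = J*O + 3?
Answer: 43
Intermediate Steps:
V(J, O) = 3 + J*O
-40*(-1 + 2)*(-1) + V(-9, 0) = -40*(-1 + 2)*(-1) + (3 - 9*0) = -40*(-1) + (3 + 0) = -40*(-1) + 3 = 40 + 3 = 43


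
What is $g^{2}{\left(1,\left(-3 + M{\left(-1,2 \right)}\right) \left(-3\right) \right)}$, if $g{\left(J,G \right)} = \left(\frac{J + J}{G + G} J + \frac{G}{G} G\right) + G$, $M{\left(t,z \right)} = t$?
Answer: $\frac{83521}{144} \approx 580.01$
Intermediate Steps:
$g{\left(J,G \right)} = 2 G + \frac{J^{2}}{G}$ ($g{\left(J,G \right)} = \left(\frac{2 J}{2 G} J + 1 G\right) + G = \left(2 J \frac{1}{2 G} J + G\right) + G = \left(\frac{J}{G} J + G\right) + G = \left(\frac{J^{2}}{G} + G\right) + G = \left(G + \frac{J^{2}}{G}\right) + G = 2 G + \frac{J^{2}}{G}$)
$g^{2}{\left(1,\left(-3 + M{\left(-1,2 \right)}\right) \left(-3\right) \right)} = \left(2 \left(-3 - 1\right) \left(-3\right) + \frac{1^{2}}{\left(-3 - 1\right) \left(-3\right)}\right)^{2} = \left(2 \left(\left(-4\right) \left(-3\right)\right) + \frac{1}{\left(-4\right) \left(-3\right)} 1\right)^{2} = \left(2 \cdot 12 + \frac{1}{12} \cdot 1\right)^{2} = \left(24 + \frac{1}{12} \cdot 1\right)^{2} = \left(24 + \frac{1}{12}\right)^{2} = \left(\frac{289}{12}\right)^{2} = \frac{83521}{144}$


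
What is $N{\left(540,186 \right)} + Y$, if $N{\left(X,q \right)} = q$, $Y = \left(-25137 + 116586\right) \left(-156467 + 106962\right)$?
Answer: $-4527182559$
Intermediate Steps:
$Y = -4527182745$ ($Y = 91449 \left(-49505\right) = -4527182745$)
$N{\left(540,186 \right)} + Y = 186 - 4527182745 = -4527182559$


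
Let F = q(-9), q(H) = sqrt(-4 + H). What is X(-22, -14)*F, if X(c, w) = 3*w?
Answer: -42*I*sqrt(13) ≈ -151.43*I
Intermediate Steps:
F = I*sqrt(13) (F = sqrt(-4 - 9) = sqrt(-13) = I*sqrt(13) ≈ 3.6056*I)
X(-22, -14)*F = (3*(-14))*(I*sqrt(13)) = -42*I*sqrt(13)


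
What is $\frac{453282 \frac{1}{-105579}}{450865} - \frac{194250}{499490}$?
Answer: $- \frac{308229693025831}{792555365360805} \approx -0.38891$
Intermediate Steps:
$\frac{453282 \frac{1}{-105579}}{450865} - \frac{194250}{499490} = 453282 \left(- \frac{1}{105579}\right) \frac{1}{450865} - \frac{19425}{49949} = \left(- \frac{151094}{35193}\right) \frac{1}{450865} - \frac{19425}{49949} = - \frac{151094}{15867291945} - \frac{19425}{49949} = - \frac{308229693025831}{792555365360805}$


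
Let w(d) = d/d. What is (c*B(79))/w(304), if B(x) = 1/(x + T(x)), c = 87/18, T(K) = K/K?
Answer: 29/480 ≈ 0.060417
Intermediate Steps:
T(K) = 1
c = 29/6 (c = 87*(1/18) = 29/6 ≈ 4.8333)
B(x) = 1/(1 + x) (B(x) = 1/(x + 1) = 1/(1 + x))
w(d) = 1
(c*B(79))/w(304) = (29/(6*(1 + 79)))/1 = ((29/6)/80)*1 = ((29/6)*(1/80))*1 = (29/480)*1 = 29/480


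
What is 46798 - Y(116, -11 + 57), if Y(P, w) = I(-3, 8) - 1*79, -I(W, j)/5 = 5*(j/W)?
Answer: 140431/3 ≈ 46810.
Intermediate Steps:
I(W, j) = -25*j/W
Y(P, w) = -37/3 (Y(P, w) = -25*8/(-3) - 1*79 = -25*8*(-⅓) - 79 = 200/3 - 79 = -37/3)
46798 - Y(116, -11 + 57) = 46798 - 1*(-37/3) = 46798 + 37/3 = 140431/3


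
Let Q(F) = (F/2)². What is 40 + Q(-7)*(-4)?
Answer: -9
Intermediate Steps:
Q(F) = F²/4 (Q(F) = (F*(½))² = (F/2)² = F²/4)
40 + Q(-7)*(-4) = 40 + ((¼)*(-7)²)*(-4) = 40 + ((¼)*49)*(-4) = 40 + (49/4)*(-4) = 40 - 49 = -9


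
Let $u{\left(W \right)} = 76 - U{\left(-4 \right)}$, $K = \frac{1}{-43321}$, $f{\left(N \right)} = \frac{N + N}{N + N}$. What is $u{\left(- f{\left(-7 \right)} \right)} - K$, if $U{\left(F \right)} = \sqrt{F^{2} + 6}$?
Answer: $\frac{3292397}{43321} - \sqrt{22} \approx 71.31$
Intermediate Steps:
$U{\left(F \right)} = \sqrt{6 + F^{2}}$
$f{\left(N \right)} = 1$ ($f{\left(N \right)} = \frac{2 N}{2 N} = 2 N \frac{1}{2 N} = 1$)
$K = - \frac{1}{43321} \approx -2.3083 \cdot 10^{-5}$
$u{\left(W \right)} = 76 - \sqrt{22}$ ($u{\left(W \right)} = 76 - \sqrt{6 + \left(-4\right)^{2}} = 76 - \sqrt{6 + 16} = 76 - \sqrt{22}$)
$u{\left(- f{\left(-7 \right)} \right)} - K = \left(76 - \sqrt{22}\right) - - \frac{1}{43321} = \left(76 - \sqrt{22}\right) + \frac{1}{43321} = \frac{3292397}{43321} - \sqrt{22}$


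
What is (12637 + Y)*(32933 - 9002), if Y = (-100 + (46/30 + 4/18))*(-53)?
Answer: 2135118502/5 ≈ 4.2702e+8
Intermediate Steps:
Y = 234313/45 (Y = (-100 + (46*(1/30) + 4*(1/18)))*(-53) = (-100 + (23/15 + 2/9))*(-53) = (-100 + 79/45)*(-53) = -4421/45*(-53) = 234313/45 ≈ 5207.0)
(12637 + Y)*(32933 - 9002) = (12637 + 234313/45)*(32933 - 9002) = (802978/45)*23931 = 2135118502/5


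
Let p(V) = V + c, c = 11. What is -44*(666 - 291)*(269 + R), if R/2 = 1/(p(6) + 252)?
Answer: -1193989500/269 ≈ -4.4386e+6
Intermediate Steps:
p(V) = 11 + V (p(V) = V + 11 = 11 + V)
R = 2/269 (R = 2/((11 + 6) + 252) = 2/(17 + 252) = 2/269 ≈ 0.0074349)
-44*(666 - 291)*(269 + R) = -44*(666 - 291)*(269 + 2/269) = -16500*72363/269 = -44*27136125/269 = -1193989500/269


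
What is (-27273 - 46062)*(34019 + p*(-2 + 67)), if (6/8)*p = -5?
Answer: -2463004865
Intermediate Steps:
p = -20/3 (p = (4/3)*(-5) = -20/3 ≈ -6.6667)
(-27273 - 46062)*(34019 + p*(-2 + 67)) = (-27273 - 46062)*(34019 - 20*(-2 + 67)/3) = -73335*(34019 - 20/3*65) = -73335*(34019 - 1300/3) = -73335*100757/3 = -2463004865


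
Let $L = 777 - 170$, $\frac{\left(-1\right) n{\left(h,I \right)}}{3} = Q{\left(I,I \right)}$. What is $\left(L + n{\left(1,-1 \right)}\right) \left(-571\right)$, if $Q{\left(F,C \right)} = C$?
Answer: $-348310$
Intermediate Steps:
$n{\left(h,I \right)} = - 3 I$
$L = 607$
$\left(L + n{\left(1,-1 \right)}\right) \left(-571\right) = \left(607 - -3\right) \left(-571\right) = \left(607 + 3\right) \left(-571\right) = 610 \left(-571\right) = -348310$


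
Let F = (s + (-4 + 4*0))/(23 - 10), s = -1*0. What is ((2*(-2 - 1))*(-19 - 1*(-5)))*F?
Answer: -336/13 ≈ -25.846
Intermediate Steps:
s = 0
F = -4/13 (F = (0 + (-4 + 4*0))/(23 - 10) = (0 + (-4 + 0))/13 = (0 - 4)*(1/13) = -4*1/13 = -4/13 ≈ -0.30769)
((2*(-2 - 1))*(-19 - 1*(-5)))*F = ((2*(-2 - 1))*(-19 - 1*(-5)))*(-4/13) = ((2*(-3))*(-19 + 5))*(-4/13) = -6*(-14)*(-4/13) = 84*(-4/13) = -336/13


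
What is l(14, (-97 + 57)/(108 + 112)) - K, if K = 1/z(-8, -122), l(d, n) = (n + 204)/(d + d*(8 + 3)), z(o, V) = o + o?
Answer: 4715/3696 ≈ 1.2757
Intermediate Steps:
z(o, V) = 2*o
l(d, n) = (204 + n)/(12*d) (l(d, n) = (204 + n)/(d + d*11) = (204 + n)/(d + 11*d) = (204 + n)/((12*d)) = (204 + n)*(1/(12*d)) = (204 + n)/(12*d))
K = -1/16 (K = 1/(2*(-8)) = 1/(-16) = -1/16 ≈ -0.062500)
l(14, (-97 + 57)/(108 + 112)) - K = (1/12)*(204 + (-97 + 57)/(108 + 112))/14 - 1*(-1/16) = (1/12)*(1/14)*(204 - 40/220) + 1/16 = (1/12)*(1/14)*(204 - 40*1/220) + 1/16 = (1/12)*(1/14)*(204 - 2/11) + 1/16 = (1/12)*(1/14)*(2242/11) + 1/16 = 1121/924 + 1/16 = 4715/3696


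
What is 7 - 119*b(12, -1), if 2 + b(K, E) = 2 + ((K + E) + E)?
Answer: -1183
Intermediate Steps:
b(K, E) = K + 2*E (b(K, E) = -2 + (2 + ((K + E) + E)) = -2 + (2 + ((E + K) + E)) = -2 + (2 + (K + 2*E)) = -2 + (2 + K + 2*E) = K + 2*E)
7 - 119*b(12, -1) = 7 - 119*(12 + 2*(-1)) = 7 - 119*(12 - 2) = 7 - 119*10 = 7 - 1190 = -1183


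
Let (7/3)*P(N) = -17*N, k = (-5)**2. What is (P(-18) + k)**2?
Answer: 1194649/49 ≈ 24381.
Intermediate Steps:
k = 25
P(N) = -51*N/7 (P(N) = 3*(-17*N)/7 = -51*N/7)
(P(-18) + k)**2 = (-51/7*(-18) + 25)**2 = (918/7 + 25)**2 = (1093/7)**2 = 1194649/49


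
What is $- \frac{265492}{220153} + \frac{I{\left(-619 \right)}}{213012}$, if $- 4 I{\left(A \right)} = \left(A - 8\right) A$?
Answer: $- \frac{103885389635}{62526974448} \approx -1.6614$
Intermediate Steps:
$I{\left(A \right)} = - \frac{A \left(-8 + A\right)}{4}$ ($I{\left(A \right)} = - \frac{\left(A - 8\right) A}{4} = - \frac{\left(-8 + A\right) A}{4} = - \frac{A \left(-8 + A\right)}{4}$)
$- \frac{265492}{220153} + \frac{I{\left(-619 \right)}}{213012} = - \frac{265492}{220153} + \frac{\frac{1}{4} \left(-619\right) \left(8 - -619\right)}{213012} = \left(-265492\right) \frac{1}{220153} + \frac{1}{4} \left(-619\right) \left(8 + 619\right) \frac{1}{213012} = - \frac{265492}{220153} + \frac{1}{4} \left(-619\right) 627 \cdot \frac{1}{213012} = - \frac{265492}{220153} - \frac{129371}{284016} = - \frac{103885389635}{62526974448}$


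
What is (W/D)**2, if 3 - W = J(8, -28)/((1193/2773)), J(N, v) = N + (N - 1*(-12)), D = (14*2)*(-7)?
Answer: 5485624225/54675533584 ≈ 0.10033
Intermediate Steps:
D = -196 (D = 28*(-7) = -196)
J(N, v) = 12 + 2*N (J(N, v) = N + (N + 12) = N + (12 + N) = 12 + 2*N)
W = -74065/1193 (W = 3 - (12 + 2*8)/(1193/2773) = 3 - (12 + 16)/(1193*(1/2773)) = 3 - 28/1193/2773 = 3 - 28*2773/1193 = 3 - 1*77644/1193 = 3 - 77644/1193 = -74065/1193 ≈ -62.083)
(W/D)**2 = (-74065/1193/(-196))**2 = (-74065/1193*(-1/196))**2 = (74065/233828)**2 = 5485624225/54675533584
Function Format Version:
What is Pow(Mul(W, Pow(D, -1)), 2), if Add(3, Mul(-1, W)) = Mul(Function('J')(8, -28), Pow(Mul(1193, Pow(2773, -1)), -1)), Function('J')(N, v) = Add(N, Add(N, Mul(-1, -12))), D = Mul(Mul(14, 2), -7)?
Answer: Rational(5485624225, 54675533584) ≈ 0.10033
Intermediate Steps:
D = -196 (D = Mul(28, -7) = -196)
Function('J')(N, v) = Add(12, Mul(2, N)) (Function('J')(N, v) = Add(N, Add(N, 12)) = Add(N, Add(12, N)) = Add(12, Mul(2, N)))
W = Rational(-74065, 1193) (W = Add(3, Mul(-1, Mul(Add(12, Mul(2, 8)), Pow(Mul(1193, Pow(2773, -1)), -1)))) = Add(3, Mul(-1, Mul(Add(12, 16), Pow(Mul(1193, Rational(1, 2773)), -1)))) = Add(3, Mul(-1, Mul(28, Pow(Rational(1193, 2773), -1)))) = Add(3, Mul(-1, Mul(28, Rational(2773, 1193)))) = Add(3, Mul(-1, Rational(77644, 1193))) = Add(3, Rational(-77644, 1193)) = Rational(-74065, 1193) ≈ -62.083)
Pow(Mul(W, Pow(D, -1)), 2) = Pow(Mul(Rational(-74065, 1193), Pow(-196, -1)), 2) = Pow(Mul(Rational(-74065, 1193), Rational(-1, 196)), 2) = Pow(Rational(74065, 233828), 2) = Rational(5485624225, 54675533584)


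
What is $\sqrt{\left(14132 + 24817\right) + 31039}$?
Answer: $2 \sqrt{17497} \approx 264.55$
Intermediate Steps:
$\sqrt{\left(14132 + 24817\right) + 31039} = \sqrt{38949 + 31039} = \sqrt{69988} = 2 \sqrt{17497}$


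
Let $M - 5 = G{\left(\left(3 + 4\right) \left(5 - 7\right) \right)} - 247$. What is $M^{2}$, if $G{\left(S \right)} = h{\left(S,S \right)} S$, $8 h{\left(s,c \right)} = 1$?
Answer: $\frac{950625}{16} \approx 59414.0$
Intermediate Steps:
$h{\left(s,c \right)} = \frac{1}{8}$ ($h{\left(s,c \right)} = \frac{1}{8} \cdot 1 = \frac{1}{8}$)
$G{\left(S \right)} = \frac{S}{8}$
$M = - \frac{975}{4}$ ($M = 5 - \left(247 - \frac{\left(3 + 4\right) \left(5 - 7\right)}{8}\right) = 5 - \left(247 - \frac{7 \left(-2\right)}{8}\right) = 5 + \left(\frac{1}{8} \left(-14\right) - 247\right) = 5 - \frac{995}{4} = - \frac{975}{4} \approx -243.75$)
$M^{2} = \left(- \frac{975}{4}\right)^{2} = \frac{950625}{16}$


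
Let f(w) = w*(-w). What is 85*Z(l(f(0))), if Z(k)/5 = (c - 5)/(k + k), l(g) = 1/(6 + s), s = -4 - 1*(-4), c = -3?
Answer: -10200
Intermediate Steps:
s = 0 (s = -4 + 4 = 0)
f(w) = -w**2
l(g) = 1/6 (l(g) = 1/(6 + 0) = 1/6)
Z(k) = -20/k (Z(k) = 5*((-3 - 5)/(k + k)) = 5*(-8*1/(2*k)) = 5*(-4/k) = -20/k)
85*Z(l(f(0))) = 85*(-20/1/6) = 85*(-20*6) = 85*(-120) = -10200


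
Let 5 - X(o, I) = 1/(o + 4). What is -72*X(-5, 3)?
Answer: -432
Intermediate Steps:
X(o, I) = 5 - 1/(4 + o) (X(o, I) = 5 - 1/(o + 4) = 5 - 1/(4 + o))
-72*X(-5, 3) = -72*(19 + 5*(-5))/(4 - 5) = -72*(19 - 25)/(-1) = -(-72)*(-6) = -72*6 = -432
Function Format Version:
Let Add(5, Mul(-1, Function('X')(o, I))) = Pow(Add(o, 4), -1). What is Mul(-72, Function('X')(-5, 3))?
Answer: -432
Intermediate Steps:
Function('X')(o, I) = Add(5, Mul(-1, Pow(Add(4, o), -1))) (Function('X')(o, I) = Add(5, Mul(-1, Pow(Add(o, 4), -1))) = Add(5, Mul(-1, Pow(Add(4, o), -1))))
Mul(-72, Function('X')(-5, 3)) = Mul(-72, Mul(Pow(Add(4, -5), -1), Add(19, Mul(5, -5)))) = Mul(-72, Mul(Pow(-1, -1), Add(19, -25))) = Mul(-72, Mul(-1, -6)) = Mul(-72, 6) = -432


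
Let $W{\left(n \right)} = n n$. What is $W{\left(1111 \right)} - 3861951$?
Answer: $-2627630$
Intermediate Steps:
$W{\left(n \right)} = n^{2}$
$W{\left(1111 \right)} - 3861951 = 1111^{2} - 3861951 = 1234321 - 3861951 = -2627630$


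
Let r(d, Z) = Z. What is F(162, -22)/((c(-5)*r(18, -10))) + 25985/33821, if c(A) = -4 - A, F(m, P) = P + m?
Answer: -447509/33821 ≈ -13.232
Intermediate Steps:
F(162, -22)/((c(-5)*r(18, -10))) + 25985/33821 = (-22 + 162)/(((-4 - 1*(-5))*(-10))) + 25985/33821 = 140/(((-4 + 5)*(-10))) + 25985*(1/33821) = 140/((1*(-10))) + 25985/33821 = 140/(-10) + 25985/33821 = 140*(-⅒) + 25985/33821 = -14 + 25985/33821 = -447509/33821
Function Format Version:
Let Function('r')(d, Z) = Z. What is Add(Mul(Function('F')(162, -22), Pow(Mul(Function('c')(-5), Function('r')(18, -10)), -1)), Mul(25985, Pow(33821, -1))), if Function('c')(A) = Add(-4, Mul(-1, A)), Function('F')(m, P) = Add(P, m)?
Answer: Rational(-447509, 33821) ≈ -13.232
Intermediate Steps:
Add(Mul(Function('F')(162, -22), Pow(Mul(Function('c')(-5), Function('r')(18, -10)), -1)), Mul(25985, Pow(33821, -1))) = Add(Mul(Add(-22, 162), Pow(Mul(Add(-4, Mul(-1, -5)), -10), -1)), Mul(25985, Pow(33821, -1))) = Add(Mul(140, Pow(Mul(Add(-4, 5), -10), -1)), Mul(25985, Rational(1, 33821))) = Add(Mul(140, Pow(Mul(1, -10), -1)), Rational(25985, 33821)) = Add(Mul(140, Pow(-10, -1)), Rational(25985, 33821)) = Add(Mul(140, Rational(-1, 10)), Rational(25985, 33821)) = Add(-14, Rational(25985, 33821)) = Rational(-447509, 33821)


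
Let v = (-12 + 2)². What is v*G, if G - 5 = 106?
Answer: 11100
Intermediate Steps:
G = 111 (G = 5 + 106 = 111)
v = 100 (v = (-10)² = 100)
v*G = 100*111 = 11100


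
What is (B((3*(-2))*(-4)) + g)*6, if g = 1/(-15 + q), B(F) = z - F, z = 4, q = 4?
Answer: -1326/11 ≈ -120.55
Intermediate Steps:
B(F) = 4 - F
g = -1/11 (g = 1/(-15 + 4) = 1/(-11) = -1/11 ≈ -0.090909)
(B((3*(-2))*(-4)) + g)*6 = ((4 - 3*(-2)*(-4)) - 1/11)*6 = ((4 - (-6)*(-4)) - 1/11)*6 = ((4 - 1*24) - 1/11)*6 = ((4 - 24) - 1/11)*6 = (-20 - 1/11)*6 = -221/11*6 = -1326/11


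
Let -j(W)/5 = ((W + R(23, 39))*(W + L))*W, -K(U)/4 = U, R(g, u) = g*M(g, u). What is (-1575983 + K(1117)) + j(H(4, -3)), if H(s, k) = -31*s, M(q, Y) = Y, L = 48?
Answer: -38004211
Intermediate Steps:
R(g, u) = g*u
K(U) = -4*U
j(W) = -5*W*(48 + W)*(897 + W) (j(W) = -5*(W + 23*39)*(W + 48)*W = -5*(W + 897)*(48 + W)*W = -5*(897 + W)*(48 + W)*W = -5*(48 + W)*(897 + W)*W = -5*W*(48 + W)*(897 + W))
(-1575983 + K(1117)) + j(H(4, -3)) = (-1575983 - 4*1117) - 5*(-31*4)*(43056 + (-31*4)² + 945*(-31*4)) = (-1575983 - 4468) - 5*(-124)*(43056 + (-124)² + 945*(-124)) = -1580451 - 5*(-124)*(43056 + 15376 - 117180) = -1580451 - 5*(-124)*(-58748) = -1580451 - 36423760 = -38004211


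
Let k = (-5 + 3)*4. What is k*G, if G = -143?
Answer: 1144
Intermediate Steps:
k = -8 (k = -2*4 = -8)
k*G = -8*(-143) = 1144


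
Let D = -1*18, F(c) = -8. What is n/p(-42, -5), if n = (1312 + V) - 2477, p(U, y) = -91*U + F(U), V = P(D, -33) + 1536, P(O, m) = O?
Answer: 353/3814 ≈ 0.092554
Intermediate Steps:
D = -18
V = 1518 (V = -18 + 1536 = 1518)
p(U, y) = -8 - 91*U (p(U, y) = -91*U - 8 = -8 - 91*U)
n = 353 (n = (1312 + 1518) - 2477 = 2830 - 2477 = 353)
n/p(-42, -5) = 353/(-8 - 91*(-42)) = 353/(-8 + 3822) = 353/3814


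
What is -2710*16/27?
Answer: -43360/27 ≈ -1605.9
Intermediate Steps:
-2710*16/27 = -1*43360/27 = -43360/27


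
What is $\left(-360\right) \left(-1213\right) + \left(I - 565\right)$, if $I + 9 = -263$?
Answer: $435843$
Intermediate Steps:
$I = -272$ ($I = -9 - 263 = -272$)
$\left(-360\right) \left(-1213\right) + \left(I - 565\right) = \left(-360\right) \left(-1213\right) - 837 = 436680 - 837 = 435843$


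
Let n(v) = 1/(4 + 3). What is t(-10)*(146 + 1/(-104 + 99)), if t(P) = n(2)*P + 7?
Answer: 28431/35 ≈ 812.31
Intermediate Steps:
n(v) = 1/7
t(P) = 7 + P/7 (t(P) = P/7 + 7 = 7 + P/7)
t(-10)*(146 + 1/(-104 + 99)) = (7 + (1/7)*(-10))*(146 + 1/(-104 + 99)) = (7 - 10/7)*(146 + 1/(-5)) = 39*(146 - 1/5)/7 = (39/7)*(729/5) = 28431/35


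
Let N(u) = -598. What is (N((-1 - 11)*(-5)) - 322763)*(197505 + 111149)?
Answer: -99806666094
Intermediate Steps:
(N((-1 - 11)*(-5)) - 322763)*(197505 + 111149) = (-598 - 322763)*(197505 + 111149) = -323361*308654 = -99806666094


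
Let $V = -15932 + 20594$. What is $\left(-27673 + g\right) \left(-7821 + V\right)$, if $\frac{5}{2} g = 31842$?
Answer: $\frac{235917279}{5} \approx 4.7183 \cdot 10^{7}$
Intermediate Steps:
$g = \frac{63684}{5}$ ($g = \frac{2}{5} \cdot 31842 = \frac{63684}{5} \approx 12737.0$)
$V = 4662$
$\left(-27673 + g\right) \left(-7821 + V\right) = \left(-27673 + \frac{63684}{5}\right) \left(-7821 + 4662\right) = \left(- \frac{74681}{5}\right) \left(-3159\right) = \frac{235917279}{5}$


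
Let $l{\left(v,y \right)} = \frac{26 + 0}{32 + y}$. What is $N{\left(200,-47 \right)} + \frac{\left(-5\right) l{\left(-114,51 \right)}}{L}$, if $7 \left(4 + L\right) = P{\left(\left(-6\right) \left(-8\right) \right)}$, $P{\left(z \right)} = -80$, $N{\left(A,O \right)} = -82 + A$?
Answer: $\frac{529331}{4482} \approx 118.1$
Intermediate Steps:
$l{\left(v,y \right)} = \frac{26}{32 + y}$
$L = - \frac{108}{7}$ ($L = -4 + \frac{1}{7} \left(-80\right) = -4 - \frac{80}{7} = - \frac{108}{7} \approx -15.429$)
$N{\left(200,-47 \right)} + \frac{\left(-5\right) l{\left(-114,51 \right)}}{L} = \left(-82 + 200\right) + \frac{\left(-5\right) \frac{26}{32 + 51}}{- \frac{108}{7}} = 118 + - 5 \cdot \frac{26}{83} \left(- \frac{7}{108}\right) = 118 + - 5 \cdot 26 \cdot \frac{1}{83} \left(- \frac{7}{108}\right) = 118 + \left(-5\right) \frac{26}{83} \left(- \frac{7}{108}\right) = 118 - - \frac{455}{4482} = 118 + \frac{455}{4482} = \frac{529331}{4482}$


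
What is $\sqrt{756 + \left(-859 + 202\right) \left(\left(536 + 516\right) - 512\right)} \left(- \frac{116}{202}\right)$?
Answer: $- \frac{348 i \sqrt{9834}}{101} \approx - 341.68 i$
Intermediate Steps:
$\sqrt{756 + \left(-859 + 202\right) \left(\left(536 + 516\right) - 512\right)} \left(- \frac{116}{202}\right) = \sqrt{756 - 657 \left(1052 - 512\right)} \left(\left(-116\right) \frac{1}{202}\right) = \sqrt{756 - 354780} \left(- \frac{58}{101}\right) = \sqrt{-354024} \left(- \frac{58}{101}\right) = 6 i \sqrt{9834} \left(- \frac{58}{101}\right) = - \frac{348 i \sqrt{9834}}{101}$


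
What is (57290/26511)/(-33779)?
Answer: -3370/52677357 ≈ -6.3974e-5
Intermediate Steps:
(57290/26511)/(-33779) = (57290*(1/26511))*(-1/33779) = (57290/26511)*(-1/33779) = -3370/52677357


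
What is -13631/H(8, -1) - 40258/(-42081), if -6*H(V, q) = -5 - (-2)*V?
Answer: 3442079504/462891 ≈ 7436.0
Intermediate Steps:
H(V, q) = ⅚ - V/3 (H(V, q) = -(-5 - (-2)*V)/6 = -(-5 + 2*V)/6 = ⅚ - V/3)
-13631/H(8, -1) - 40258/(-42081) = -13631/(⅚ - ⅓*8) - 40258/(-42081) = -13631/(⅚ - 8/3) - 40258*(-1/42081) = -13631/(-11/6) + 40258/42081 = -13631*(-6/11) + 40258/42081 = 81786/11 + 40258/42081 = 3442079504/462891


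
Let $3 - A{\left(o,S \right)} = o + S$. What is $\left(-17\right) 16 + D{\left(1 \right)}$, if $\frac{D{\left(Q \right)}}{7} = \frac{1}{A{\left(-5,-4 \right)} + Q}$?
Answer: $- \frac{3529}{13} \approx -271.46$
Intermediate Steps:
$A{\left(o,S \right)} = 3 - S - o$ ($A{\left(o,S \right)} = 3 - \left(o + S\right) = 3 - \left(S + o\right) = 3 - S - o$)
$D{\left(Q \right)} = \frac{7}{12 + Q}$ ($D{\left(Q \right)} = \frac{7}{\left(3 - -4 - -5\right) + Q} = \frac{7}{\left(3 + 4 + 5\right) + Q} = \frac{7}{12 + Q}$)
$\left(-17\right) 16 + D{\left(1 \right)} = \left(-17\right) 16 + \frac{7}{12 + 1} = -272 + \frac{7}{13} = - \frac{3529}{13}$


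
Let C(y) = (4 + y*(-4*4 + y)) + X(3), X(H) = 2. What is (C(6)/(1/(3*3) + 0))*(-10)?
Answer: 4860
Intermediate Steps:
C(y) = 6 + y*(-16 + y) (C(y) = (4 + y*(-4*4 + y)) + 2 = (4 + y*(-16 + y)) + 2 = 6 + y*(-16 + y))
(C(6)/(1/(3*3) + 0))*(-10) = ((6 + 6² - 16*6)/(1/(3*3) + 0))*(-10) = ((6 + 36 - 96)/(1/9 + 0))*(-10) = -54/(⅑ + 0)*(-10) = -54/⅑*(-10) = -54*9*(-10) = -486*(-10) = 4860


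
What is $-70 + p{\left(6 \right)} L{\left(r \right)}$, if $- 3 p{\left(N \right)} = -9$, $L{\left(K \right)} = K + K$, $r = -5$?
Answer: $-100$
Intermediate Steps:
$L{\left(K \right)} = 2 K$
$p{\left(N \right)} = 3$ ($p{\left(N \right)} = \left(- \frac{1}{3}\right) \left(-9\right) = 3$)
$-70 + p{\left(6 \right)} L{\left(r \right)} = -70 + 3 \cdot 2 \left(-5\right) = -70 + 3 \left(-10\right) = -70 - 30 = -100$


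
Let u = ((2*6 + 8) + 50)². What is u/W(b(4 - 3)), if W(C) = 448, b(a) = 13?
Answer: 175/16 ≈ 10.938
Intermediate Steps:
u = 4900 (u = ((12 + 8) + 50)² = (20 + 50)² = 70² = 4900)
u/W(b(4 - 3)) = 4900/448 = 4900*(1/448) = 175/16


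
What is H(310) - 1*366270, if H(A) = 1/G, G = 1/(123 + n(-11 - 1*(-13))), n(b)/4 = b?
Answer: -366139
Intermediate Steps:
n(b) = 4*b
G = 1/131 (G = 1/(123 + 4*(-11 - 1*(-13))) = 1/(123 + 4*(-11 + 13)) = 1/(123 + 4*2) = 1/(123 + 8) = 1/131 ≈ 0.0076336)
H(A) = 131 (H(A) = 1/(1/131) = 131)
H(310) - 1*366270 = 131 - 1*366270 = 131 - 366270 = -366139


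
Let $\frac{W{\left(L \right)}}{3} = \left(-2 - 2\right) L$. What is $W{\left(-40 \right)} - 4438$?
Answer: $-3958$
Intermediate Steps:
$W{\left(L \right)} = - 12 L$ ($W{\left(L \right)} = 3 \left(-2 - 2\right) L = 3 \left(- 4 L\right) = - 12 L$)
$W{\left(-40 \right)} - 4438 = \left(-12\right) \left(-40\right) - 4438 = 480 - 4438 = -3958$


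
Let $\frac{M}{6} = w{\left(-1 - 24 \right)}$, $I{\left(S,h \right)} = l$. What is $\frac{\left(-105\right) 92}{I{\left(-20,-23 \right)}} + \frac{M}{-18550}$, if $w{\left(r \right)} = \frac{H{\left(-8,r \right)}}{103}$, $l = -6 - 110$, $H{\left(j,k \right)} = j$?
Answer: $\frac{2307110571}{27704425} \approx 83.276$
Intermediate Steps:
$l = -116$
$I{\left(S,h \right)} = -116$
$w{\left(r \right)} = - \frac{8}{103}$
$M = - \frac{48}{103}$ ($M = 6 \left(- \frac{8}{103}\right) = - \frac{48}{103} \approx -0.46602$)
$\frac{\left(-105\right) 92}{I{\left(-20,-23 \right)}} + \frac{M}{-18550} = \frac{\left(-105\right) 92}{-116} - \frac{48}{103 \left(-18550\right)} = \left(-9660\right) \left(- \frac{1}{116}\right) - - \frac{24}{955325} = \frac{2415}{29} + \frac{24}{955325} = \frac{2307110571}{27704425}$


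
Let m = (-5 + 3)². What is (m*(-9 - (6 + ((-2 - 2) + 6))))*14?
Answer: -952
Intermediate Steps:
m = 4 (m = (-2)² = 4)
(m*(-9 - (6 + ((-2 - 2) + 6))))*14 = (4*(-9 - (6 + ((-2 - 2) + 6))))*14 = (4*(-9 - (6 + (-4 + 6))))*14 = (4*(-9 - (6 + 2)))*14 = (4*(-9 - 8))*14 = (4*(-17))*14 = -68*14 = -952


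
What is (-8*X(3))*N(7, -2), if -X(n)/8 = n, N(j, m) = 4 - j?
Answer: -576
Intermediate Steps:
X(n) = -8*n
(-8*X(3))*N(7, -2) = (-(-64)*3)*(4 - 1*7) = (-8*(-24))*(4 - 7) = 192*(-3) = -576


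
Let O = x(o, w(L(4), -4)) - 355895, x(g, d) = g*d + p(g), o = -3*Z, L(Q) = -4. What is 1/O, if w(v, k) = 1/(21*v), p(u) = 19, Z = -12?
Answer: -7/2491135 ≈ -2.8100e-6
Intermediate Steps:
o = 36 (o = -3*(-12) = 36)
w(v, k) = 1/(21*v)
x(g, d) = 19 + d*g (x(g, d) = g*d + 19 = d*g + 19 = 19 + d*g)
O = -2491135/7 (O = (19 + ((1/21)/(-4))*36) - 355895 = (19 + ((1/21)*(-¼))*36) - 355895 = (19 - 1/84*36) - 355895 = (19 - 3/7) - 355895 = 130/7 - 355895 = -2491135/7 ≈ -3.5588e+5)
1/O = 1/(-2491135/7) = -7/2491135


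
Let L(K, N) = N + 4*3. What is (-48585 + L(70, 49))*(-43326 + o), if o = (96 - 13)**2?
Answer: 1768068988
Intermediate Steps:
L(K, N) = 12 + N (L(K, N) = N + 12 = 12 + N)
o = 6889 (o = 83**2 = 6889)
(-48585 + L(70, 49))*(-43326 + o) = (-48585 + (12 + 49))*(-43326 + 6889) = (-48585 + 61)*(-36437) = -48524*(-36437) = 1768068988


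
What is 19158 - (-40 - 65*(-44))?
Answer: 16338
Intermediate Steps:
19158 - (-40 - 65*(-44)) = 19158 - (-40 + 2860) = 19158 - 1*2820 = 19158 - 2820 = 16338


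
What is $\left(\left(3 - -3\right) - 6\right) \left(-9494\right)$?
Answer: $0$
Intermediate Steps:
$\left(\left(3 - -3\right) - 6\right) \left(-9494\right) = \left(\left(3 + 3\right) - 6\right) \left(-9494\right) = \left(6 - 6\right) \left(-9494\right) = 0 \left(-9494\right) = 0$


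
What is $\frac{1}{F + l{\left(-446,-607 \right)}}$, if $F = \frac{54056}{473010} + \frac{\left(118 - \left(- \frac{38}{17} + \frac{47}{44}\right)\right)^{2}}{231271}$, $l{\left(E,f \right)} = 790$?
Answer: $\frac{30603049211863920}{24181785348783545497} \approx 0.0012655$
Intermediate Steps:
$F = \frac{5376471411048697}{30603049211863920}$ ($F = 54056 \cdot \frac{1}{473010} + \left(118 - - \frac{873}{748}\right)^{2} \cdot \frac{1}{231271} = \frac{27028}{236505} + \left(118 + \left(\frac{38}{17} - \frac{47}{44}\right)\right)^{2} \cdot \frac{1}{231271} = \frac{27028}{236505} + \left(118 + \frac{873}{748}\right)^{2} \cdot \frac{1}{231271} = \frac{27028}{236505} + \left(\frac{89137}{748}\right)^{2} \cdot \frac{1}{231271} = \frac{27028}{236505} + \frac{7945404769}{559504} \cdot \frac{1}{231271} = \frac{27028}{236505} + \frac{7945404769}{129397049584} = \frac{5376471411048697}{30603049211863920} \approx 0.17568$)
$\frac{1}{F + l{\left(-446,-607 \right)}} = \frac{1}{\frac{5376471411048697}{30603049211863920} + 790} = \frac{1}{\frac{24181785348783545497}{30603049211863920}} = \frac{30603049211863920}{24181785348783545497}$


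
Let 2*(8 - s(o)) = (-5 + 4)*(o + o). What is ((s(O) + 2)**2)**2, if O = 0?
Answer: 10000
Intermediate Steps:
s(o) = 8 + o (s(o) = 8 - (-5 + 4)*(o + o)/2 = 8 - (-1)*2*o/2 = 8 - (-1)*o = 8 + o)
((s(O) + 2)**2)**2 = (((8 + 0) + 2)**2)**2 = ((8 + 2)**2)**2 = (10**2)**2 = 100**2 = 10000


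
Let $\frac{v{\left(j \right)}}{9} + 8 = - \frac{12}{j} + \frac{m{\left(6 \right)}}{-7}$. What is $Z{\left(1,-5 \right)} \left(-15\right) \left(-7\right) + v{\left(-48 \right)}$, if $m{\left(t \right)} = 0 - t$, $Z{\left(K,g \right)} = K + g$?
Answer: $- \frac{13497}{28} \approx -482.04$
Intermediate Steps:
$m{\left(t \right)} = - t$
$v{\left(j \right)} = - \frac{450}{7} - \frac{108}{j}$ ($v{\left(j \right)} = -72 + 9 \left(- \frac{12}{j} + \frac{\left(-1\right) 6}{-7}\right) = -72 + 9 \left(- \frac{12}{j} - - \frac{6}{7}\right) = -72 + 9 \left(- \frac{12}{j} + \frac{6}{7}\right) = -72 + 9 \left(\frac{6}{7} - \frac{12}{j}\right) = -72 + \left(\frac{54}{7} - \frac{108}{j}\right) = - \frac{450}{7} - \frac{108}{j}$)
$Z{\left(1,-5 \right)} \left(-15\right) \left(-7\right) + v{\left(-48 \right)} = \left(1 - 5\right) \left(-15\right) \left(-7\right) - \left(\frac{450}{7} + \frac{108}{-48}\right) = \left(-4\right) \left(-15\right) \left(-7\right) - \frac{1737}{28} = 60 \left(-7\right) + \left(- \frac{450}{7} + \frac{9}{4}\right) = -420 - \frac{1737}{28} = - \frac{13497}{28}$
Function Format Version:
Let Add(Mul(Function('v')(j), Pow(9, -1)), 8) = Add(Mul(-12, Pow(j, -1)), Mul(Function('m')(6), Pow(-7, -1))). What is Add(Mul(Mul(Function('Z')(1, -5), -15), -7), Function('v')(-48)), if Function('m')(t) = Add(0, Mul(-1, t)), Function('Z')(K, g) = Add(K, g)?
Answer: Rational(-13497, 28) ≈ -482.04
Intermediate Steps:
Function('m')(t) = Mul(-1, t)
Function('v')(j) = Add(Rational(-450, 7), Mul(-108, Pow(j, -1))) (Function('v')(j) = Add(-72, Mul(9, Add(Mul(-12, Pow(j, -1)), Mul(Mul(-1, 6), Pow(-7, -1))))) = Add(-72, Mul(9, Add(Mul(-12, Pow(j, -1)), Mul(-6, Rational(-1, 7))))) = Add(-72, Mul(9, Add(Mul(-12, Pow(j, -1)), Rational(6, 7)))) = Add(-72, Mul(9, Add(Rational(6, 7), Mul(-12, Pow(j, -1))))) = Add(-72, Add(Rational(54, 7), Mul(-108, Pow(j, -1)))) = Add(Rational(-450, 7), Mul(-108, Pow(j, -1))))
Add(Mul(Mul(Function('Z')(1, -5), -15), -7), Function('v')(-48)) = Add(Mul(Mul(Add(1, -5), -15), -7), Add(Rational(-450, 7), Mul(-108, Pow(-48, -1)))) = Add(Mul(Mul(-4, -15), -7), Add(Rational(-450, 7), Mul(-108, Rational(-1, 48)))) = Add(Mul(60, -7), Add(Rational(-450, 7), Rational(9, 4))) = Add(-420, Rational(-1737, 28)) = Rational(-13497, 28)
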